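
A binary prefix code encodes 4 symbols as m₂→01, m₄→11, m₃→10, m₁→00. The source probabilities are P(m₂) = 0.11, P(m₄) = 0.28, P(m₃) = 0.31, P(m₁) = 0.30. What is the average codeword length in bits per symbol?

L̄ = Σ pᵢ·ℓᵢ = 0.11·2 + 0.28·2 + 0.31·2 + 0.30·2 = 2 bits/symbol.

2 bits/symbol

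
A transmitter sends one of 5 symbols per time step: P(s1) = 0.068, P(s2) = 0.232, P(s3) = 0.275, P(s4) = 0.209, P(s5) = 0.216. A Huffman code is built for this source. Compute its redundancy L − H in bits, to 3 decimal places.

Entropy H = −Σ p log₂ p ≈ 2.2145 bits.
Huffman merges: 17/250+209/1000→277/1000; 27/125+29/125→56/125; 11/40+277/1000→69/125; 56/125+69/125→1. L = 2277/1000 ≈ 2.2770.
L − H = 2.2770 − 2.2145 = 0.063 bits.

0.063 bits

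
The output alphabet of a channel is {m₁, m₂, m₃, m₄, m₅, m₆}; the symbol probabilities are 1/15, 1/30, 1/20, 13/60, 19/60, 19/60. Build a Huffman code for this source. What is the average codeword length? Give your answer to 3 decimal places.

2.233 bits/symbol

Repeatedly combine the two least-probable nodes; the expected code length is the sum of the merged weights.
merge 1/30 + 1/20 → 1/12
merge 1/15 + 1/12 → 3/20
merge 3/20 + 13/60 → 11/30
merge 19/60 + 19/60 → 19/30
merge 11/30 + 19/30 → 1
L = 1/12 + 3/20 + 11/30 + 19/30 + 1 = 67/30 ≈ 2.233 bits/symbol.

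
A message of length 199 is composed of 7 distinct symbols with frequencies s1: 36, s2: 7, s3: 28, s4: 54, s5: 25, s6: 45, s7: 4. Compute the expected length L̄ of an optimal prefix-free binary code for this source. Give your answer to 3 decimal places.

2.558 bits/symbol

Probabilities are the counts divided by 199.
Repeatedly combine the two least-probable nodes; the expected code length is the sum of the merged weights.
merge 4/199 + 7/199 → 11/199
merge 11/199 + 25/199 → 36/199
merge 28/199 + 36/199 → 64/199
merge 36/199 + 45/199 → 81/199
merge 54/199 + 64/199 → 118/199
merge 81/199 + 118/199 → 1
L = 11/199 + 36/199 + 64/199 + 81/199 + 118/199 + 1 = 509/199 ≈ 2.558 bits/symbol.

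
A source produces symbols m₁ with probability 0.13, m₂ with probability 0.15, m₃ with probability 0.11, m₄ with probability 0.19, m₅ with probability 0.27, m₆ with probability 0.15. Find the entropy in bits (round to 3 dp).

2.519 bits

H = −Σ pᵢ log₂ pᵢ.
−0.13·log₂(0.13) = 0.3826
−0.15·log₂(0.15) = 0.4105
−0.11·log₂(0.11) = 0.3503
−0.19·log₂(0.19) = 0.4552
−0.27·log₂(0.27) = 0.5100
−0.15·log₂(0.15) = 0.4105
Sum ≈ 2.5193 → 2.519 bits.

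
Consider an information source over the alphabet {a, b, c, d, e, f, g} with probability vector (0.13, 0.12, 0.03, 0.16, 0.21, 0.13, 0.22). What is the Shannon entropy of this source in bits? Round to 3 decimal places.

H = −Σ pᵢ log₂ pᵢ.
−0.13·log₂(0.13) = 0.3826
−0.12·log₂(0.12) = 0.3671
−0.03·log₂(0.03) = 0.1518
−0.16·log₂(0.16) = 0.4230
−0.21·log₂(0.21) = 0.4728
−0.13·log₂(0.13) = 0.3826
−0.22·log₂(0.22) = 0.4806
Sum ≈ 2.6605 → 2.661 bits.

2.661 bits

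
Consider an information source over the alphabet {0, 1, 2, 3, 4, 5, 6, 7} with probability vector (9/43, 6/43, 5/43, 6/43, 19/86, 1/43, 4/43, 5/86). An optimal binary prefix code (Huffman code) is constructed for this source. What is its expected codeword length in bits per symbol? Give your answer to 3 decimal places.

Repeatedly combine the two least-probable nodes; the expected code length is the sum of the merged weights.
merge 1/43 + 5/86 → 7/86
merge 7/86 + 4/43 → 15/86
merge 5/43 + 6/43 → 11/43
merge 6/43 + 15/86 → 27/86
merge 9/43 + 19/86 → 37/86
merge 11/43 + 27/86 → 49/86
merge 37/86 + 49/86 → 1
L = 7/86 + 15/86 + 11/43 + 27/86 + 37/86 + 49/86 + 1 = 243/86 ≈ 2.826 bits/symbol.

2.826 bits/symbol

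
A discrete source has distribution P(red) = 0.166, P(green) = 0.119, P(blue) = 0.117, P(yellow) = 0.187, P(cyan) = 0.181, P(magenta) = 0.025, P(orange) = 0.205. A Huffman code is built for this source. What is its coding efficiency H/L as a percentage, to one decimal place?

Entropy H = −Σ p log₂ p ≈ 2.6581 bits.
Huffman merges: 1/40+117/1000→71/500; 119/1000+71/500→261/1000; 83/500+181/1000→347/1000; 187/1000+41/200→49/125; 261/1000+347/1000→76/125; 49/125+76/125→1. L = 11/4 ≈ 2.7500.
Efficiency = H/L = 2.6581/2.7500 = 96.7%.

96.7%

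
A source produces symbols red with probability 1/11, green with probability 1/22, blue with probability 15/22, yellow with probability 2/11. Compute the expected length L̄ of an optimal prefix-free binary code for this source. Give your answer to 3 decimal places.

1.455 bits/symbol

Repeatedly combine the two least-probable nodes; the expected code length is the sum of the merged weights.
merge 1/22 + 1/11 → 3/22
merge 3/22 + 2/11 → 7/22
merge 7/22 + 15/22 → 1
L = 3/22 + 7/22 + 1 = 16/11 ≈ 1.455 bits/symbol.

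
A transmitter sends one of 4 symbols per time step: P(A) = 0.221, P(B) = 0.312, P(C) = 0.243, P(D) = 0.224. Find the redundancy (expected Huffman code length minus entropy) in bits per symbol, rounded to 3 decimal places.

Entropy H = −Σ p log₂ p ≈ 1.9850 bits.
Huffman merges: 221/1000+28/125→89/200; 243/1000+39/125→111/200; 89/200+111/200→1. L = 2 ≈ 2.0000.
L − H = 2.0000 − 1.9850 = 0.015 bits.

0.015 bits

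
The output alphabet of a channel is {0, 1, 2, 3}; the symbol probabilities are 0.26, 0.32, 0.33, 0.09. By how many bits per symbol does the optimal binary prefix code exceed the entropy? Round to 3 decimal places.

Entropy H = −Σ p log₂ p ≈ 1.8718 bits.
Huffman merges: 9/100+13/50→7/20; 8/25+33/100→13/20; 7/20+13/20→1. L = 2 ≈ 2.0000.
L − H = 2.0000 − 1.8718 = 0.128 bits.

0.128 bits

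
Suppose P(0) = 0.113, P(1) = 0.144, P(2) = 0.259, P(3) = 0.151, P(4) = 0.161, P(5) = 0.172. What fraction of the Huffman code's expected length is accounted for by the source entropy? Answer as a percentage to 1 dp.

Entropy H = −Σ p log₂ p ≈ 2.5357 bits.
Huffman merges: 113/1000+18/125→257/1000; 151/1000+161/1000→39/125; 43/250+257/1000→429/1000; 259/1000+39/125→571/1000; 429/1000+571/1000→1. L = 2569/1000 ≈ 2.5690.
Efficiency = H/L = 2.5357/2.5690 = 98.7%.

98.7%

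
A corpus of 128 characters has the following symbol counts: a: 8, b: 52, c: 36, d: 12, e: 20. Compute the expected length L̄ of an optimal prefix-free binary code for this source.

Probabilities are the counts divided by 128.
Repeatedly combine the two least-probable nodes; the expected code length is the sum of the merged weights.
merge 1/16 + 3/32 → 5/32
merge 5/32 + 5/32 → 5/16
merge 9/32 + 5/16 → 19/32
merge 13/32 + 19/32 → 1
L = 5/32 + 5/16 + 19/32 + 1 = 33/16 = 2.0625 bits/symbol.

2.0625 bits/symbol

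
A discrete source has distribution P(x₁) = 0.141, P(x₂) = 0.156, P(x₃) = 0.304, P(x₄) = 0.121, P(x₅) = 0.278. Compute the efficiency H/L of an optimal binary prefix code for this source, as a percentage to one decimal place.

98.2%

Entropy H = −Σ p log₂ p ≈ 2.2210 bits.
Huffman merges: 121/1000+141/1000→131/500; 39/250+131/500→209/500; 139/500+38/125→291/500; 209/500+291/500→1. L = 1131/500 ≈ 2.2620.
Efficiency = H/L = 2.2210/2.2620 = 98.2%.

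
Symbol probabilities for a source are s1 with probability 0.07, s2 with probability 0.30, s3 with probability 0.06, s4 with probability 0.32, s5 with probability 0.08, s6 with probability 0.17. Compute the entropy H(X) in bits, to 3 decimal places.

H = −Σ pᵢ log₂ pᵢ.
−0.07·log₂(0.07) = 0.2686
−0.30·log₂(0.30) = 0.5211
−0.06·log₂(0.06) = 0.2435
−0.32·log₂(0.32) = 0.5260
−0.08·log₂(0.08) = 0.2915
−0.17·log₂(0.17) = 0.4346
Sum ≈ 2.2853 → 2.285 bits.

2.285 bits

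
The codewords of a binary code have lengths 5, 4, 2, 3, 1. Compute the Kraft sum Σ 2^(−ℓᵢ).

0.96875

With common denominator 2^5 = 32: Σ 2^(−ℓᵢ) = 1/32 + 2/32 + 8/32 + 4/32 + 16/32 = 31/32 = 0.96875.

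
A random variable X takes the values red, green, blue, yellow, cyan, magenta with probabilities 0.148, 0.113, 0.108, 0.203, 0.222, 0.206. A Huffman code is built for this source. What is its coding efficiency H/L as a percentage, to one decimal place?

Entropy H = −Σ p log₂ p ≈ 2.5287 bits.
Huffman merges: 27/250+113/1000→221/1000; 37/250+203/1000→351/1000; 103/500+221/1000→427/1000; 111/500+351/1000→573/1000; 427/1000+573/1000→1. L = 643/250 ≈ 2.5720.
Efficiency = H/L = 2.5287/2.5720 = 98.3%.

98.3%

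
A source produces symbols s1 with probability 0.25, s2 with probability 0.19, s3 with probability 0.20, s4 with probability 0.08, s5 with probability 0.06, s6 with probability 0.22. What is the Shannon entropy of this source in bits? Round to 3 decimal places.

H = −Σ pᵢ log₂ pᵢ.
−0.25·log₂(0.25) = 0.5000
−0.19·log₂(0.19) = 0.4552
−0.20·log₂(0.20) = 0.4644
−0.08·log₂(0.08) = 0.2915
−0.06·log₂(0.06) = 0.2435
−0.22·log₂(0.22) = 0.4806
Sum ≈ 2.4352 → 2.435 bits.

2.435 bits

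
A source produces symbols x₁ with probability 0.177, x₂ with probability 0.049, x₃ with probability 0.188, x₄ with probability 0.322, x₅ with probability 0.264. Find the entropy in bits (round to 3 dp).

2.142 bits

H = −Σ pᵢ log₂ pᵢ.
−0.177·log₂(0.177) = 0.4422
−0.049·log₂(0.049) = 0.2132
−0.188·log₂(0.188) = 0.4533
−0.322·log₂(0.322) = 0.5264
−0.264·log₂(0.264) = 0.5072
Sum ≈ 2.1424 → 2.142 bits.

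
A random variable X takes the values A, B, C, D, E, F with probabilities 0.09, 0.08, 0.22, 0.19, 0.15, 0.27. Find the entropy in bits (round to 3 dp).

H = −Σ pᵢ log₂ pᵢ.
−0.09·log₂(0.09) = 0.3127
−0.08·log₂(0.08) = 0.2915
−0.22·log₂(0.22) = 0.4806
−0.19·log₂(0.19) = 0.4552
−0.15·log₂(0.15) = 0.4105
−0.27·log₂(0.27) = 0.5100
Sum ≈ 2.4605 → 2.461 bits.

2.461 bits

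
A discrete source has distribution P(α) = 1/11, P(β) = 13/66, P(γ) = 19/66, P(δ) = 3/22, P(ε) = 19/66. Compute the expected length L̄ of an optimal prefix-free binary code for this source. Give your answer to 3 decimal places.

Repeatedly combine the two least-probable nodes; the expected code length is the sum of the merged weights.
merge 1/11 + 3/22 → 5/22
merge 13/66 + 5/22 → 14/33
merge 19/66 + 19/66 → 19/33
merge 14/33 + 19/33 → 1
L = 5/22 + 14/33 + 19/33 + 1 = 49/22 ≈ 2.227 bits/symbol.

2.227 bits/symbol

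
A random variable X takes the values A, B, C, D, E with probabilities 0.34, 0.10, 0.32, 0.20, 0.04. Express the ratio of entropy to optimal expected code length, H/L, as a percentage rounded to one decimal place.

95.2%

Entropy H = −Σ p log₂ p ≈ 2.0375 bits.
Huffman merges: 1/25+1/10→7/50; 7/50+1/5→17/50; 8/25+17/50→33/50; 17/50+33/50→1. L = 107/50 ≈ 2.1400.
Efficiency = H/L = 2.0375/2.1400 = 95.2%.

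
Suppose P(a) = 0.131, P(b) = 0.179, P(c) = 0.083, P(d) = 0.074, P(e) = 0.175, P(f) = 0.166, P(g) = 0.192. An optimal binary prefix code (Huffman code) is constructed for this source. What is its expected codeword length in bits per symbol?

Repeatedly combine the two least-probable nodes; the expected code length is the sum of the merged weights.
merge 37/500 + 83/1000 → 157/1000
merge 131/1000 + 157/1000 → 36/125
merge 83/500 + 7/40 → 341/1000
merge 179/1000 + 24/125 → 371/1000
merge 36/125 + 341/1000 → 629/1000
merge 371/1000 + 629/1000 → 1
L = 157/1000 + 36/125 + 341/1000 + 371/1000 + 629/1000 + 1 = 1393/500 = 2.786 bits/symbol.

2.786 bits/symbol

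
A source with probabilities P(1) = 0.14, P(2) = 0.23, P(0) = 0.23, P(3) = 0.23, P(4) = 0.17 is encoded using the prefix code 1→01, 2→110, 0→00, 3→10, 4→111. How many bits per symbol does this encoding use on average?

L̄ = Σ pᵢ·ℓᵢ = 0.14·2 + 0.23·3 + 0.23·2 + 0.23·2 + 0.17·3 = 2.4 bits/symbol.

2.4 bits/symbol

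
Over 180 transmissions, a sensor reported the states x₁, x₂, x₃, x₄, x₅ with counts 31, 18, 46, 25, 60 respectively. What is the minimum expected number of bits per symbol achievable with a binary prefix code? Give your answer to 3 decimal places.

2.239 bits/symbol

Probabilities are the counts divided by 180.
Repeatedly combine the two least-probable nodes; the expected code length is the sum of the merged weights.
merge 1/10 + 5/36 → 43/180
merge 31/180 + 43/180 → 37/90
merge 23/90 + 1/3 → 53/90
merge 37/90 + 53/90 → 1
L = 43/180 + 37/90 + 53/90 + 1 = 403/180 ≈ 2.239 bits/symbol.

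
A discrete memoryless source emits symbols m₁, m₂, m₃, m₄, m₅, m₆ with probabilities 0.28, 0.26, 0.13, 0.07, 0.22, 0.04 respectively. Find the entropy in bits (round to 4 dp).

2.3370 bits

H = −Σ pᵢ log₂ pᵢ.
−0.28·log₂(0.28) = 0.5142
−0.26·log₂(0.26) = 0.5053
−0.13·log₂(0.13) = 0.3826
−0.07·log₂(0.07) = 0.2686
−0.22·log₂(0.22) = 0.4806
−0.04·log₂(0.04) = 0.1858
Sum ≈ 2.3370 → 2.3370 bits.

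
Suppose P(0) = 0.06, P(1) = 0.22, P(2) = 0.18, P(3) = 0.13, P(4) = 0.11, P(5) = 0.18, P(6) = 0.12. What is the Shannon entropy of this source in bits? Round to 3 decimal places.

H = −Σ pᵢ log₂ pᵢ.
−0.06·log₂(0.06) = 0.2435
−0.22·log₂(0.22) = 0.4806
−0.18·log₂(0.18) = 0.4453
−0.13·log₂(0.13) = 0.3826
−0.11·log₂(0.11) = 0.3503
−0.18·log₂(0.18) = 0.4453
−0.12·log₂(0.12) = 0.3671
Sum ≈ 2.7147 → 2.715 bits.

2.715 bits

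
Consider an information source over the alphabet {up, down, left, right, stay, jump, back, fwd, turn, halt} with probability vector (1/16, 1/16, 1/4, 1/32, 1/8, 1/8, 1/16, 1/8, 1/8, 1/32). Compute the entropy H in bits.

Each probability is a power of 1/2, so log₂(1/p) is an integer.
H = Σ p·log₂(1/p) = 1/16·4 + 1/16·4 + 1/4·2 + 1/32·5 + 1/8·3 + 1/8·3 + 1/16·4 + 1/8·3 + 1/8·3 + 1/32·5 = 3.0625 bits.

3.0625 bits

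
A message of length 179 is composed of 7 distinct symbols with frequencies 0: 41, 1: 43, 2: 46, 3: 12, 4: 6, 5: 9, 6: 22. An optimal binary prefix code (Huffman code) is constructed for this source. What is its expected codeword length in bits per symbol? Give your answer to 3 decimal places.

Probabilities are the counts divided by 179.
Repeatedly combine the two least-probable nodes; the expected code length is the sum of the merged weights.
merge 6/179 + 9/179 → 15/179
merge 12/179 + 15/179 → 27/179
merge 22/179 + 27/179 → 49/179
merge 41/179 + 43/179 → 84/179
merge 46/179 + 49/179 → 95/179
merge 84/179 + 95/179 → 1
L = 15/179 + 27/179 + 49/179 + 84/179 + 95/179 + 1 = 449/179 ≈ 2.508 bits/symbol.

2.508 bits/symbol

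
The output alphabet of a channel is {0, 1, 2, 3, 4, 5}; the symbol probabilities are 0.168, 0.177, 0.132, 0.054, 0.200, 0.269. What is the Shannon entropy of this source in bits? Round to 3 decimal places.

2.461 bits

H = −Σ pᵢ log₂ pᵢ.
−0.168·log₂(0.168) = 0.4323
−0.177·log₂(0.177) = 0.4422
−0.132·log₂(0.132) = 0.3856
−0.054·log₂(0.054) = 0.2274
−0.200·log₂(0.200) = 0.4644
−0.269·log₂(0.269) = 0.5096
Sum ≈ 2.4615 → 2.461 bits.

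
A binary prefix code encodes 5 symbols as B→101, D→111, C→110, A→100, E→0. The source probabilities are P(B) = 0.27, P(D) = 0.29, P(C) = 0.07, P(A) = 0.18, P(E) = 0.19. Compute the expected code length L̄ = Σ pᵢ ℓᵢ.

2.62 bits/symbol

L̄ = Σ pᵢ·ℓᵢ = 0.27·3 + 0.29·3 + 0.07·3 + 0.18·3 + 0.19·1 = 2.62 bits/symbol.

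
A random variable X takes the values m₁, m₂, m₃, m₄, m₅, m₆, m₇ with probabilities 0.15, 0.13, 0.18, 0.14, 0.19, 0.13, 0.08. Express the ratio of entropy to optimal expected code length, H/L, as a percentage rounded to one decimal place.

98.4%

Entropy H = −Σ p log₂ p ≈ 2.7650 bits.
Huffman merges: 2/25+13/100→21/100; 13/100+7/50→27/100; 3/20+9/50→33/100; 19/100+21/100→2/5; 27/100+33/100→3/5; 2/5+3/5→1. L = 281/100 ≈ 2.8100.
Efficiency = H/L = 2.7650/2.8100 = 98.4%.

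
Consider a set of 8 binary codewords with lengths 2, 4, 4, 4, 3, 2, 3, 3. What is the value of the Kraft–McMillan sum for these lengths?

1.0625

With common denominator 2^4 = 16: Σ 2^(−ℓᵢ) = 4/16 + 1/16 + 1/16 + 1/16 + 2/16 + 4/16 + 2/16 + 2/16 = 17/16 = 1.0625.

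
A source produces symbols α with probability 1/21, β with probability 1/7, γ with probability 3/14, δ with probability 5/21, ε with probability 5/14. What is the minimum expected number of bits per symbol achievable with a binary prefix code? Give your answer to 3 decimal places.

2.190 bits/symbol

Repeatedly combine the two least-probable nodes; the expected code length is the sum of the merged weights.
merge 1/21 + 1/7 → 4/21
merge 4/21 + 3/14 → 17/42
merge 5/21 + 5/14 → 25/42
merge 17/42 + 25/42 → 1
L = 4/21 + 17/42 + 25/42 + 1 = 46/21 ≈ 2.190 bits/symbol.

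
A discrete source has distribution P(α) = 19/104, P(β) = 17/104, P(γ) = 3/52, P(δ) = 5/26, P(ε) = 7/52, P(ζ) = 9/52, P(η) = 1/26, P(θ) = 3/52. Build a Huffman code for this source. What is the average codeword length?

2.875 bits/symbol

Repeatedly combine the two least-probable nodes; the expected code length is the sum of the merged weights.
merge 1/26 + 3/52 → 5/52
merge 3/52 + 5/52 → 2/13
merge 7/52 + 2/13 → 15/52
merge 17/104 + 9/52 → 35/104
merge 19/104 + 5/26 → 3/8
merge 15/52 + 35/104 → 5/8
merge 3/8 + 5/8 → 1
L = 5/52 + 2/13 + 15/52 + 35/104 + 3/8 + 5/8 + 1 = 23/8 = 2.875 bits/symbol.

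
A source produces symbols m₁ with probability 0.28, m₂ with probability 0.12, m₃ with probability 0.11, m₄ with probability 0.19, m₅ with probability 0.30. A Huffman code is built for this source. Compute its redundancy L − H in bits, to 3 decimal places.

Entropy H = −Σ p log₂ p ≈ 2.2079 bits.
Huffman merges: 11/100+3/25→23/100; 19/100+23/100→21/50; 7/25+3/10→29/50; 21/50+29/50→1. L = 223/100 ≈ 2.2300.
L − H = 2.2300 − 2.2079 = 0.022 bits.

0.022 bits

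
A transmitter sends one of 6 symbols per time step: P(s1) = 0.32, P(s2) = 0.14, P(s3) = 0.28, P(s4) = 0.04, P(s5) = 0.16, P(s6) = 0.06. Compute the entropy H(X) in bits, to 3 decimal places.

2.290 bits

H = −Σ pᵢ log₂ pᵢ.
−0.32·log₂(0.32) = 0.5260
−0.14·log₂(0.14) = 0.3971
−0.28·log₂(0.28) = 0.5142
−0.04·log₂(0.04) = 0.1858
−0.16·log₂(0.16) = 0.4230
−0.06·log₂(0.06) = 0.2435
Sum ≈ 2.2897 → 2.290 bits.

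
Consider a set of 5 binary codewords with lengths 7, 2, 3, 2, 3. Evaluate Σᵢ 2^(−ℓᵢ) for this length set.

0.7578125

With common denominator 2^7 = 128: Σ 2^(−ℓᵢ) = 1/128 + 32/128 + 16/128 + 32/128 + 16/128 = 97/128 = 0.7578125.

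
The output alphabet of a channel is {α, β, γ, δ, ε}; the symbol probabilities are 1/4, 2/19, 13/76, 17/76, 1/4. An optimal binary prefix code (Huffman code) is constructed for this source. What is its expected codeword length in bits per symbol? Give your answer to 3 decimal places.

Repeatedly combine the two least-probable nodes; the expected code length is the sum of the merged weights.
merge 2/19 + 13/76 → 21/76
merge 17/76 + 1/4 → 9/19
merge 1/4 + 21/76 → 10/19
merge 9/19 + 10/19 → 1
L = 21/76 + 9/19 + 10/19 + 1 = 173/76 ≈ 2.276 bits/symbol.

2.276 bits/symbol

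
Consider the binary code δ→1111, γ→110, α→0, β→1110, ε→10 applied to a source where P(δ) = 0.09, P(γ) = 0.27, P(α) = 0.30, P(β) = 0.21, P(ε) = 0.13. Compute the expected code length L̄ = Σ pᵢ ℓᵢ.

2.57 bits/symbol

L̄ = Σ pᵢ·ℓᵢ = 0.09·4 + 0.27·3 + 0.30·1 + 0.21·4 + 0.13·2 = 2.57 bits/symbol.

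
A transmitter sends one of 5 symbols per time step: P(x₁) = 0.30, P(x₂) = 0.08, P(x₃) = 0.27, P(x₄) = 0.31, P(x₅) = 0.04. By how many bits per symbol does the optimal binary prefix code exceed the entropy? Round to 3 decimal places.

0.088 bits

Entropy H = −Σ p log₂ p ≈ 2.0322 bits.
Huffman merges: 1/25+2/25→3/25; 3/25+27/100→39/100; 3/10+31/100→61/100; 39/100+61/100→1. L = 53/25 ≈ 2.1200.
L − H = 2.1200 − 2.0322 = 0.088 bits.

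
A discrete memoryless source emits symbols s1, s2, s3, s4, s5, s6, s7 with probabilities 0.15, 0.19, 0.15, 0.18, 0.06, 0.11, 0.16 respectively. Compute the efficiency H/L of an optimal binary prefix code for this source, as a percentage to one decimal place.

97.8%

Entropy H = −Σ p log₂ p ≈ 2.7385 bits.
Huffman merges: 3/50+11/100→17/100; 3/20+3/20→3/10; 4/25+17/100→33/100; 9/50+19/100→37/100; 3/10+33/100→63/100; 37/100+63/100→1. L = 14/5 ≈ 2.8000.
Efficiency = H/L = 2.7385/2.8000 = 97.8%.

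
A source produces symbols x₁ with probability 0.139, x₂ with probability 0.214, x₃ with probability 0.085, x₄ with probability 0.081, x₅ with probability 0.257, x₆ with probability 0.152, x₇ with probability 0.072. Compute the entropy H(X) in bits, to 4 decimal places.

2.6579 bits

H = −Σ pᵢ log₂ pᵢ.
−0.139·log₂(0.139) = 0.3957
−0.214·log₂(0.214) = 0.4760
−0.085·log₂(0.085) = 0.3023
−0.081·log₂(0.081) = 0.2937
−0.257·log₂(0.257) = 0.5038
−0.152·log₂(0.152) = 0.4131
−0.072·log₂(0.072) = 0.2733
Sum ≈ 2.6579 → 2.6579 bits.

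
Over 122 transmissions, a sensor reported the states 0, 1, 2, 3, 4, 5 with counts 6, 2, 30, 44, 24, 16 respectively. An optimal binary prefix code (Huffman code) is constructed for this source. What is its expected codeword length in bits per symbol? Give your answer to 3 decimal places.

Probabilities are the counts divided by 122.
Repeatedly combine the two least-probable nodes; the expected code length is the sum of the merged weights.
merge 1/61 + 3/61 → 4/61
merge 4/61 + 8/61 → 12/61
merge 12/61 + 12/61 → 24/61
merge 15/61 + 22/61 → 37/61
merge 24/61 + 37/61 → 1
L = 4/61 + 12/61 + 24/61 + 37/61 + 1 = 138/61 ≈ 2.262 bits/symbol.

2.262 bits/symbol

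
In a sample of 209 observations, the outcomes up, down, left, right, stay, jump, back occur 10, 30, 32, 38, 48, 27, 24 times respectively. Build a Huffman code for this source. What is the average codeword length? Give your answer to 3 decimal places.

2.751 bits/symbol

Probabilities are the counts divided by 209.
Repeatedly combine the two least-probable nodes; the expected code length is the sum of the merged weights.
merge 10/209 + 24/209 → 34/209
merge 27/209 + 30/209 → 3/11
merge 32/209 + 34/209 → 6/19
merge 2/11 + 48/209 → 86/209
merge 3/11 + 6/19 → 123/209
merge 86/209 + 123/209 → 1
L = 34/209 + 3/11 + 6/19 + 86/209 + 123/209 + 1 = 575/209 ≈ 2.751 bits/symbol.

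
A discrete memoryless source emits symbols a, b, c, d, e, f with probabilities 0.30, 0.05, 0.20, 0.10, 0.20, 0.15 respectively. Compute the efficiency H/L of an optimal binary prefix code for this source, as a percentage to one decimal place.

Entropy H = −Σ p log₂ p ≈ 2.4087 bits.
Huffman merges: 1/20+1/10→3/20; 3/20+3/20→3/10; 1/5+1/5→2/5; 3/10+3/10→3/5; 2/5+3/5→1. L = 49/20 ≈ 2.4500.
Efficiency = H/L = 2.4087/2.4500 = 98.3%.

98.3%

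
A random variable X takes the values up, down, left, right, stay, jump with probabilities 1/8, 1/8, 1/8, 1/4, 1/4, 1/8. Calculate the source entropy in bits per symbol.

2.5 bits

Each probability is a power of 1/2, so log₂(1/p) is an integer.
H = Σ p·log₂(1/p) = 1/8·3 + 1/8·3 + 1/8·3 + 1/4·2 + 1/4·2 + 1/8·3 = 2.5 bits.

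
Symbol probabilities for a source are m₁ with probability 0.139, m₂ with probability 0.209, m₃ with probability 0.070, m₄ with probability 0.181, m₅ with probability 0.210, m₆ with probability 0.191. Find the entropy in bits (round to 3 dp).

H = −Σ pᵢ log₂ pᵢ.
−0.139·log₂(0.139) = 0.3957
−0.209·log₂(0.209) = 0.4720
−0.070·log₂(0.070) = 0.2686
−0.181·log₂(0.181) = 0.4463
−0.210·log₂(0.210) = 0.4728
−0.191·log₂(0.191) = 0.4562
Sum ≈ 2.5116 → 2.512 bits.

2.512 bits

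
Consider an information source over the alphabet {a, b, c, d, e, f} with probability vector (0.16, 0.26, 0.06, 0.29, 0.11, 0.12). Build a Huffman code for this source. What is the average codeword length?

2.45 bits/symbol

Repeatedly combine the two least-probable nodes; the expected code length is the sum of the merged weights.
merge 3/50 + 11/100 → 17/100
merge 3/25 + 4/25 → 7/25
merge 17/100 + 13/50 → 43/100
merge 7/25 + 29/100 → 57/100
merge 43/100 + 57/100 → 1
L = 17/100 + 7/25 + 43/100 + 57/100 + 1 = 49/20 = 2.45 bits/symbol.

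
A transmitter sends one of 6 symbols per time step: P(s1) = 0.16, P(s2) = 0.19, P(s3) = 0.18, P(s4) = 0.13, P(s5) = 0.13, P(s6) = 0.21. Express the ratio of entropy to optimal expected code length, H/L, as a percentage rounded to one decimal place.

98.5%

Entropy H = −Σ p log₂ p ≈ 2.5617 bits.
Huffman merges: 13/100+13/100→13/50; 4/25+9/50→17/50; 19/100+21/100→2/5; 13/50+17/50→3/5; 2/5+3/5→1. L = 13/5 ≈ 2.6000.
Efficiency = H/L = 2.5617/2.6000 = 98.5%.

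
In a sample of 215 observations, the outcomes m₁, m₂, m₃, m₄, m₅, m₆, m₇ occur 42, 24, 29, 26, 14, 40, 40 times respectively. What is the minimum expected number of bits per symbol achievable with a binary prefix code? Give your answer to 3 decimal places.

2.795 bits/symbol

Probabilities are the counts divided by 215.
Repeatedly combine the two least-probable nodes; the expected code length is the sum of the merged weights.
merge 14/215 + 24/215 → 38/215
merge 26/215 + 29/215 → 11/43
merge 38/215 + 8/43 → 78/215
merge 8/43 + 42/215 → 82/215
merge 11/43 + 78/215 → 133/215
merge 82/215 + 133/215 → 1
L = 38/215 + 11/43 + 78/215 + 82/215 + 133/215 + 1 = 601/215 ≈ 2.795 bits/symbol.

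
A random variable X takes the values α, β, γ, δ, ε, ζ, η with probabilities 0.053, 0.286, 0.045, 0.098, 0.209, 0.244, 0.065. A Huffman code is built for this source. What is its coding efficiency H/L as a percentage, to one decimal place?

99.0%

Entropy H = −Σ p log₂ p ≈ 2.4957 bits.
Huffman merges: 9/200+53/1000→49/500; 13/200+49/500→163/1000; 49/500+163/1000→261/1000; 209/1000+61/250→453/1000; 261/1000+143/500→547/1000; 453/1000+547/1000→1. L = 1261/500 ≈ 2.5220.
Efficiency = H/L = 2.4957/2.5220 = 99.0%.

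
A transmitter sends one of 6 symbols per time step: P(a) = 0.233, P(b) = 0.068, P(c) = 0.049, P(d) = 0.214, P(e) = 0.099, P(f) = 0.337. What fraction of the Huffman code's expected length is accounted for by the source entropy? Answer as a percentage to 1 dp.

98.7%

Entropy H = −Σ p log₂ p ≈ 2.3017 bits.
Huffman merges: 49/1000+17/250→117/1000; 99/1000+117/1000→27/125; 107/500+27/125→43/100; 233/1000+337/1000→57/100; 43/100+57/100→1. L = 2333/1000 ≈ 2.3330.
Efficiency = H/L = 2.3017/2.3330 = 98.7%.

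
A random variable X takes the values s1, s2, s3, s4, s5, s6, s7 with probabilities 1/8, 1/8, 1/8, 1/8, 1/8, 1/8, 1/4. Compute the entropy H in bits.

2.75 bits

Each probability is a power of 1/2, so log₂(1/p) is an integer.
H = Σ p·log₂(1/p) = 1/8·3 + 1/8·3 + 1/8·3 + 1/8·3 + 1/8·3 + 1/8·3 + 1/4·2 = 2.75 bits.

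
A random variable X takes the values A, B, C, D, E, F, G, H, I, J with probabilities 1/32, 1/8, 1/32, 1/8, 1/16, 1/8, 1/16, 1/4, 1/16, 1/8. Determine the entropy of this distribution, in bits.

3.0625 bits

Each probability is a power of 1/2, so log₂(1/p) is an integer.
H = Σ p·log₂(1/p) = 1/32·5 + 1/8·3 + 1/32·5 + 1/8·3 + 1/16·4 + 1/8·3 + 1/16·4 + 1/4·2 + 1/16·4 + 1/8·3 = 3.0625 bits.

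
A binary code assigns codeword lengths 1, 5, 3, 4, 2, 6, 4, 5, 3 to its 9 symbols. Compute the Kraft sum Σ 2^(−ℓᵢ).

1.203125

With common denominator 2^6 = 64: Σ 2^(−ℓᵢ) = 32/64 + 2/64 + 8/64 + 4/64 + 16/64 + 1/64 + 4/64 + 2/64 + 8/64 = 77/64 = 1.203125.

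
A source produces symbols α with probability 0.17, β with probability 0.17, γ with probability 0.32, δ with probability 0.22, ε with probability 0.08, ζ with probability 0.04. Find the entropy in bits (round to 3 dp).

H = −Σ pᵢ log₂ pᵢ.
−0.17·log₂(0.17) = 0.4346
−0.17·log₂(0.17) = 0.4346
−0.32·log₂(0.32) = 0.5260
−0.22·log₂(0.22) = 0.4806
−0.08·log₂(0.08) = 0.2915
−0.04·log₂(0.04) = 0.1858
Sum ≈ 2.3530 → 2.353 bits.

2.353 bits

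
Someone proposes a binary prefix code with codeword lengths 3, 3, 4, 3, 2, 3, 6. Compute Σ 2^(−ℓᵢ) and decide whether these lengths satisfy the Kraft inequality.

0.828125; yes

With common denominator 2^6 = 64: Σ 2^(−ℓᵢ) = 8/64 + 8/64 + 4/64 + 8/64 + 16/64 + 8/64 + 1/64 = 53/64 = 0.828125.
Kraft's inequality requires Σ ≤ 1; here Σ = 0.828125 ≤ 1, so such a prefix code exists.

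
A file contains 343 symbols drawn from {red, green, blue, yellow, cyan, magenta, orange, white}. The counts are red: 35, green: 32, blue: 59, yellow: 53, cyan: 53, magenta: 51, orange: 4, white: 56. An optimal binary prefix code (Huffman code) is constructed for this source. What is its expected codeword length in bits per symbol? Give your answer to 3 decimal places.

2.933 bits/symbol

Probabilities are the counts divided by 343.
Repeatedly combine the two least-probable nodes; the expected code length is the sum of the merged weights.
merge 4/343 + 32/343 → 36/343
merge 5/49 + 36/343 → 71/343
merge 51/343 + 53/343 → 104/343
merge 53/343 + 8/49 → 109/343
merge 59/343 + 71/343 → 130/343
merge 104/343 + 109/343 → 213/343
merge 130/343 + 213/343 → 1
L = 36/343 + 71/343 + 104/343 + 109/343 + 130/343 + 213/343 + 1 = 1006/343 ≈ 2.933 bits/symbol.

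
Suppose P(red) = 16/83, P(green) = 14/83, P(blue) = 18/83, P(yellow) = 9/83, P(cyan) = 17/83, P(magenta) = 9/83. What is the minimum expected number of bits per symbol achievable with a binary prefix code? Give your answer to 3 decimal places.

2.578 bits/symbol

Repeatedly combine the two least-probable nodes; the expected code length is the sum of the merged weights.
merge 9/83 + 9/83 → 18/83
merge 14/83 + 16/83 → 30/83
merge 17/83 + 18/83 → 35/83
merge 18/83 + 30/83 → 48/83
merge 35/83 + 48/83 → 1
L = 18/83 + 30/83 + 35/83 + 48/83 + 1 = 214/83 ≈ 2.578 bits/symbol.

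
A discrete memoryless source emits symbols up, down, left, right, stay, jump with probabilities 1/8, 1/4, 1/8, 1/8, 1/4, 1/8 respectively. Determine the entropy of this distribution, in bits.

Each probability is a power of 1/2, so log₂(1/p) is an integer.
H = Σ p·log₂(1/p) = 1/8·3 + 1/4·2 + 1/8·3 + 1/8·3 + 1/4·2 + 1/8·3 = 2.5 bits.

2.5 bits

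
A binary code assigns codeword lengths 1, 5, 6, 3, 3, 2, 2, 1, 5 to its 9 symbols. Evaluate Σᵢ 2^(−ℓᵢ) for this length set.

1.828125

With common denominator 2^6 = 64: Σ 2^(−ℓᵢ) = 32/64 + 2/64 + 1/64 + 8/64 + 8/64 + 16/64 + 16/64 + 32/64 + 2/64 = 117/64 = 1.828125.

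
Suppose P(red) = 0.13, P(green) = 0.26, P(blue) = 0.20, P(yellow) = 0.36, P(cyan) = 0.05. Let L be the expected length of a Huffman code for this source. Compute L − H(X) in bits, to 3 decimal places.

Entropy H = −Σ p log₂ p ≈ 2.0990 bits.
Huffman merges: 1/20+13/100→9/50; 9/50+1/5→19/50; 13/50+9/25→31/50; 19/50+31/50→1. L = 109/50 ≈ 2.1800.
L − H = 2.1800 − 2.0990 = 0.081 bits.

0.081 bits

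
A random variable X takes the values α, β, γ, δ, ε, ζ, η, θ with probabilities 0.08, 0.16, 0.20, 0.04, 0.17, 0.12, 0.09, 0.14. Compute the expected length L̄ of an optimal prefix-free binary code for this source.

2.92 bits/symbol

Repeatedly combine the two least-probable nodes; the expected code length is the sum of the merged weights.
merge 1/25 + 2/25 → 3/25
merge 9/100 + 3/25 → 21/100
merge 3/25 + 7/50 → 13/50
merge 4/25 + 17/100 → 33/100
merge 1/5 + 21/100 → 41/100
merge 13/50 + 33/100 → 59/100
merge 41/100 + 59/100 → 1
L = 3/25 + 21/100 + 13/50 + 33/100 + 41/100 + 59/100 + 1 = 73/25 = 2.92 bits/symbol.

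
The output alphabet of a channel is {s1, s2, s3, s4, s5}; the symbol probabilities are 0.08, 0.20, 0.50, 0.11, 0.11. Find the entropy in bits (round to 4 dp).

1.9565 bits

H = −Σ pᵢ log₂ pᵢ.
−0.08·log₂(0.08) = 0.2915
−0.20·log₂(0.20) = 0.4644
−0.50·log₂(0.50) = 0.5000
−0.11·log₂(0.11) = 0.3503
−0.11·log₂(0.11) = 0.3503
Sum ≈ 1.9565 → 1.9565 bits.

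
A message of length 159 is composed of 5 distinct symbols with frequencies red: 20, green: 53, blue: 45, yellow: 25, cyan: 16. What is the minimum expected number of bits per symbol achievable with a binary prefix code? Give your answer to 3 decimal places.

2.226 bits/symbol

Probabilities are the counts divided by 159.
Repeatedly combine the two least-probable nodes; the expected code length is the sum of the merged weights.
merge 16/159 + 20/159 → 12/53
merge 25/159 + 12/53 → 61/159
merge 15/53 + 1/3 → 98/159
merge 61/159 + 98/159 → 1
L = 12/53 + 61/159 + 98/159 + 1 = 118/53 ≈ 2.226 bits/symbol.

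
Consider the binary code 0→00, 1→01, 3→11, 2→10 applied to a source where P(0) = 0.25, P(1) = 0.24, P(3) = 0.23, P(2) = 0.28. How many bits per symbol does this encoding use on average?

2 bits/symbol

L̄ = Σ pᵢ·ℓᵢ = 0.25·2 + 0.24·2 + 0.23·2 + 0.28·2 = 2 bits/symbol.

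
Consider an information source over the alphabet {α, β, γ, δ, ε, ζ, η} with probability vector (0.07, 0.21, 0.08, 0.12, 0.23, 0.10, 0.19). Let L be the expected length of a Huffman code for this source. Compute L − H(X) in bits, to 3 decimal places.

0.035 bits

Entropy H = −Σ p log₂ p ≈ 2.6750 bits.
Huffman merges: 7/100+2/25→3/20; 1/10+3/25→11/50; 3/20+19/100→17/50; 21/100+11/50→43/100; 23/100+17/50→57/100; 43/100+57/100→1. L = 271/100 ≈ 2.7100.
L − H = 2.7100 − 2.6750 = 0.035 bits.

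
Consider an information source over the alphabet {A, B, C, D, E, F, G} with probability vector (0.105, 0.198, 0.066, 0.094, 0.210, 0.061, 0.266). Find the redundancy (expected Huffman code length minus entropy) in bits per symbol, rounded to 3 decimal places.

Entropy H = −Σ p log₂ p ≈ 2.6106 bits.
Huffman merges: 61/1000+33/500→127/1000; 47/500+21/200→199/1000; 127/1000+99/500→13/40; 199/1000+21/100→409/1000; 133/500+13/40→591/1000; 409/1000+591/1000→1. L = 2651/1000 ≈ 2.6510.
L − H = 2.6510 − 2.6106 = 0.040 bits.

0.040 bits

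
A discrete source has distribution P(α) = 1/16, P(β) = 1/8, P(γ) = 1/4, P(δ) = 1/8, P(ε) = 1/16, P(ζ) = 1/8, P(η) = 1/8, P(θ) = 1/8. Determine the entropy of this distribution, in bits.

2.875 bits

Each probability is a power of 1/2, so log₂(1/p) is an integer.
H = Σ p·log₂(1/p) = 1/16·4 + 1/8·3 + 1/4·2 + 1/8·3 + 1/16·4 + 1/8·3 + 1/8·3 + 1/8·3 = 2.875 bits.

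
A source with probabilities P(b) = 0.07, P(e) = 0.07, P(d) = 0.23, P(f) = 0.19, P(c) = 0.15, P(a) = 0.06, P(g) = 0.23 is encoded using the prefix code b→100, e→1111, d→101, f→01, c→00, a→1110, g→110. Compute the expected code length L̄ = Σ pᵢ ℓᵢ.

L̄ = Σ pᵢ·ℓᵢ = 0.07·3 + 0.07·4 + 0.23·3 + 0.19·2 + 0.15·2 + 0.06·4 + 0.23·3 = 2.79 bits/symbol.

2.79 bits/symbol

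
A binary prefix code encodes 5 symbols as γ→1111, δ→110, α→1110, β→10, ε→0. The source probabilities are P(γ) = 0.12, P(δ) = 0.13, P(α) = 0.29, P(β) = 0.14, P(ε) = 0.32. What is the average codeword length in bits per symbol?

L̄ = Σ pᵢ·ℓᵢ = 0.12·4 + 0.13·3 + 0.29·4 + 0.14·2 + 0.32·1 = 2.63 bits/symbol.

2.63 bits/symbol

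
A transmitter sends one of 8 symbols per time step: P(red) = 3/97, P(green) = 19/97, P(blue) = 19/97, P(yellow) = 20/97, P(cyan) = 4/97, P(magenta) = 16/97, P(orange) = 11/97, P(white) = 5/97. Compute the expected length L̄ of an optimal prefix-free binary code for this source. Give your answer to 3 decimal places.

Repeatedly combine the two least-probable nodes; the expected code length is the sum of the merged weights.
merge 3/97 + 4/97 → 7/97
merge 5/97 + 7/97 → 12/97
merge 11/97 + 12/97 → 23/97
merge 16/97 + 19/97 → 35/97
merge 19/97 + 20/97 → 39/97
merge 23/97 + 35/97 → 58/97
merge 39/97 + 58/97 → 1
L = 7/97 + 12/97 + 23/97 + 35/97 + 39/97 + 58/97 + 1 = 271/97 ≈ 2.794 bits/symbol.

2.794 bits/symbol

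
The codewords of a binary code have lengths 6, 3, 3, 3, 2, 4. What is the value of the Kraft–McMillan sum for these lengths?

With common denominator 2^6 = 64: Σ 2^(−ℓᵢ) = 1/64 + 8/64 + 8/64 + 8/64 + 16/64 + 4/64 = 45/64 = 0.703125.

0.703125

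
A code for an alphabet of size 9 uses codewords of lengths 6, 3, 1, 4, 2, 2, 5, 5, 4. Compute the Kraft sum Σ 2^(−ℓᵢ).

1.328125

With common denominator 2^6 = 64: Σ 2^(−ℓᵢ) = 1/64 + 8/64 + 32/64 + 4/64 + 16/64 + 16/64 + 2/64 + 2/64 + 4/64 = 85/64 = 1.328125.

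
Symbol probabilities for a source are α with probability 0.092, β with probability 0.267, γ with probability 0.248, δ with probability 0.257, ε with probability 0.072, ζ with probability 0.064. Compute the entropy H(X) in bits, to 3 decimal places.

H = −Σ pᵢ log₂ pᵢ.
−0.092·log₂(0.092) = 0.3167
−0.267·log₂(0.267) = 0.5087
−0.248·log₂(0.248) = 0.4989
−0.257·log₂(0.257) = 0.5038
−0.072·log₂(0.072) = 0.2733
−0.064·log₂(0.064) = 0.2538
Sum ≈ 2.3551 → 2.355 bits.

2.355 bits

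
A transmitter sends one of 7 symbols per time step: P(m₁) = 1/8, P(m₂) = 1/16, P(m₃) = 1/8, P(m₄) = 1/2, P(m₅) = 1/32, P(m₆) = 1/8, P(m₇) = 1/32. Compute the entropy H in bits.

2.1875 bits

Each probability is a power of 1/2, so log₂(1/p) is an integer.
H = Σ p·log₂(1/p) = 1/8·3 + 1/16·4 + 1/8·3 + 1/2·1 + 1/32·5 + 1/8·3 + 1/32·5 = 2.1875 bits.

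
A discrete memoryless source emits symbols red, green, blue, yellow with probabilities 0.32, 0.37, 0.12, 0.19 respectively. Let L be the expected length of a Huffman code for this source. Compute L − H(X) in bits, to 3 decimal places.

Entropy H = −Σ p log₂ p ≈ 1.8791 bits.
Huffman merges: 3/25+19/100→31/100; 31/100+8/25→63/100; 37/100+63/100→1. L = 97/50 ≈ 1.9400.
L − H = 1.9400 − 1.8791 = 0.061 bits.

0.061 bits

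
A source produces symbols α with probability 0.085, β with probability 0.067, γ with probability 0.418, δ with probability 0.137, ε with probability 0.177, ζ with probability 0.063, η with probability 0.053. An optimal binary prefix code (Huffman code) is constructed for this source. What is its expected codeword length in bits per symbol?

2.432 bits/symbol

Repeatedly combine the two least-probable nodes; the expected code length is the sum of the merged weights.
merge 53/1000 + 63/1000 → 29/250
merge 67/1000 + 17/200 → 19/125
merge 29/250 + 137/1000 → 253/1000
merge 19/125 + 177/1000 → 329/1000
merge 253/1000 + 329/1000 → 291/500
merge 209/500 + 291/500 → 1
L = 29/250 + 19/125 + 253/1000 + 329/1000 + 291/500 + 1 = 304/125 = 2.432 bits/symbol.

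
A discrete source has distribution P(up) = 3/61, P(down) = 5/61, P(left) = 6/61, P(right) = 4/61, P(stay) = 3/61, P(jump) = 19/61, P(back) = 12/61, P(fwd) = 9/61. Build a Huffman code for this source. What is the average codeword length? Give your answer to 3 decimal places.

2.738 bits/symbol

Repeatedly combine the two least-probable nodes; the expected code length is the sum of the merged weights.
merge 3/61 + 3/61 → 6/61
merge 4/61 + 5/61 → 9/61
merge 6/61 + 6/61 → 12/61
merge 9/61 + 9/61 → 18/61
merge 12/61 + 12/61 → 24/61
merge 18/61 + 19/61 → 37/61
merge 24/61 + 37/61 → 1
L = 6/61 + 9/61 + 12/61 + 18/61 + 24/61 + 37/61 + 1 = 167/61 ≈ 2.738 bits/symbol.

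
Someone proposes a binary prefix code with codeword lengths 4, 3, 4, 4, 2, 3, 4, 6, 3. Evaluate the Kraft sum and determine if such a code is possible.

0.890625; yes

With common denominator 2^6 = 64: Σ 2^(−ℓᵢ) = 4/64 + 8/64 + 4/64 + 4/64 + 16/64 + 8/64 + 4/64 + 1/64 + 8/64 = 57/64 = 0.890625.
Kraft's inequality requires Σ ≤ 1; here Σ = 0.890625 ≤ 1, so such a prefix code exists.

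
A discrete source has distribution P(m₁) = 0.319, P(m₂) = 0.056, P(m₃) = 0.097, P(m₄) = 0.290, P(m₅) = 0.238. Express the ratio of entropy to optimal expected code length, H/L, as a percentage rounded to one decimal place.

Entropy H = −Σ p log₂ p ≈ 2.0960 bits.
Huffman merges: 7/125+97/1000→153/1000; 153/1000+119/500→391/1000; 29/100+319/1000→609/1000; 391/1000+609/1000→1. L = 2153/1000 ≈ 2.1530.
Efficiency = H/L = 2.0960/2.1530 = 97.4%.

97.4%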